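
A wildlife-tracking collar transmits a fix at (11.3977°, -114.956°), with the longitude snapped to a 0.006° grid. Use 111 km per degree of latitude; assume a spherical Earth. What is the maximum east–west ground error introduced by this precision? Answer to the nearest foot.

With a 0.006° grid the true value lies within half a step, ±0.006°/2 = ±0.003°, of the stored one.
At latitude 11.3977° a degree of longitude spans 111000 m × cos 11.3977° = 111000 × 0.9803 ≈ 108811 m.
So at most 0.003° × 108811 ≈ 326.433 m east–west.
Converting: 326.433 m × 3.2808 ft/m ≈ 1071 ft.

1071 feet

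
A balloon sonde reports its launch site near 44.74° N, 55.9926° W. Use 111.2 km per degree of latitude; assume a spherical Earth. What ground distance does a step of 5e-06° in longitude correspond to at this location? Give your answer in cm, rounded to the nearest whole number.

39 cm

One degree of longitude here spans 111200 × cos 44.74° = 111200 × 0.7103 ≈ 78986.3 m; 5e-06° of that is 0.394931 m.
That is 0.394931 m = 39.493 cm.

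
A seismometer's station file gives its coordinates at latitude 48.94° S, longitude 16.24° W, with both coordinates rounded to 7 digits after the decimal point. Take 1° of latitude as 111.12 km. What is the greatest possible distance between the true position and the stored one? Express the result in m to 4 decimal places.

0.0066 m

Rounding to 7 decimal places leaves each coordinate within ±5e-08° of the true value.
North–south component: 5e-08° × 111120 = 0.005556 m.
E–W at 48.94°: 5e-08° × 111120 × cos 48.94° = 5e-08 × 111120 × 0.6568 ≈ 0.00364945 m.
The two errors are perpendicular, so the maximum displacement is √(0.005556² + 0.00364945²) ≈ 0.00664738 m.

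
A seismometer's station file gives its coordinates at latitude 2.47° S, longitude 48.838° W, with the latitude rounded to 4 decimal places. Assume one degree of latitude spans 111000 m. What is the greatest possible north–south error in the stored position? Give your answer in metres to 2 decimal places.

5.55 metres

Rounding to 4 decimal places leaves the latitude within ±5e-05° of the true value.
So the N–S error is at most 5e-05 × 111000 = 5.55 m.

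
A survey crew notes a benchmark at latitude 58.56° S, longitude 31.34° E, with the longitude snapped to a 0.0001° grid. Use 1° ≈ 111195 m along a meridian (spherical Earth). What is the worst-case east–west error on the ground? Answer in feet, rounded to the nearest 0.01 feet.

With a 0.0001° grid the true value lies within half a step, ±0.0001°/2 = ±5e-05°, of the stored one.
Parallels shrink by cos φ, so at 58.56° a degree of longitude is 111195 × 0.5216 ≈ 57999.9 m.
So at most 5e-05° × 57999.9 ≈ 2.9 m east–west.
Converting: 2.9 m × 3.2808 ft/m ≈ 9.5144 ft.

9.51 feet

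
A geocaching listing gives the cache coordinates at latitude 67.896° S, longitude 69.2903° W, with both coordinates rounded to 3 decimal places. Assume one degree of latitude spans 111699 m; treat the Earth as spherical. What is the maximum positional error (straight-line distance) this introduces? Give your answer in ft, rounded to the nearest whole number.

Rounding to 3 decimal places leaves each coordinate within ±0.0005° of the true value.
Latitude error → 0.0005 × 111699 = 55.8495 m along the meridian.
East–west component at 67.896°: 0.0005° × 111699 × cos 67.896° ≈ 0.0005 × 42031.1 ≈ 21.0155 m.
Worst case both components are at the extreme and orthogonal: √(55.8495² + 21.0155²) ≈ 59.6726 m.
In feet: 59.6726 m ÷ 0.3048 ≈ 195.78 ft.

196 ft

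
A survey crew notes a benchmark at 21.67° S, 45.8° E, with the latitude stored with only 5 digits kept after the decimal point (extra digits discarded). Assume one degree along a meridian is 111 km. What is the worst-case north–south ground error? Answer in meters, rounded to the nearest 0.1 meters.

Truncating at 5 decimal places can drop up to a full unit in the last place, so the latitude may be off by as much as 1e-05°.
North–south distance: 1e-05° × 111000 m/° = 1.11 m.

1.1 meters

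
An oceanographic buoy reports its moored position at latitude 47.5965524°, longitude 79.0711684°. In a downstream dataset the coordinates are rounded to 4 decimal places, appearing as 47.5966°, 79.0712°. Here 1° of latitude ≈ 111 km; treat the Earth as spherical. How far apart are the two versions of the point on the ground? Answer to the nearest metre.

6 metres

Δlat = 47.5965524 − 47.5966 = -0.0000476°; Δlon = 79.0711684 − 79.0712 = -0.0000316°.
N–S: -0.0000476° × 111000 m/° = -5.2836 m.
East–west at this latitude: -0.0000316° × 111000 × cos 47.5966° ≈ -0.0000316 × 74852.4 = -2.36534 m.
Distance: √(5.2836² + 2.36534²) ≈ 5.78889 m.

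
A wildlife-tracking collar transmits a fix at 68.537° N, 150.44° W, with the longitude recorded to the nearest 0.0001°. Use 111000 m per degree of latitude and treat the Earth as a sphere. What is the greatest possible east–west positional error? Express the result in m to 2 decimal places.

Rounding to 4 decimal places leaves the longitude within ±5e-05° of the true value.
Parallels shrink by cos φ, so at 68.537° a degree of longitude is 111000 × 0.3659 ≈ 40614.9 m.
East–west error: 5e-05° × 40614.9 m/° ≈ 2.03075 m.

2.03 m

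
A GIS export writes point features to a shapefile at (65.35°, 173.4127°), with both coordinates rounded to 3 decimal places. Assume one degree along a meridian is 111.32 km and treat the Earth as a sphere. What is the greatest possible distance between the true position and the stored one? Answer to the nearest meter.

60 meters

Rounding to 3 decimal places leaves each coordinate within ±0.0005° of the true value.
North–south component: 0.0005° × 111320 = 55.66 m.
E–W at 65.35°: 0.0005° × 111320 × cos 65.35° = 0.0005 × 111320 × 0.4171 ≈ 23.2143 m.
Worst case both components are at the extreme and orthogonal: √(55.66² + 23.2143²) ≈ 60.3071 m.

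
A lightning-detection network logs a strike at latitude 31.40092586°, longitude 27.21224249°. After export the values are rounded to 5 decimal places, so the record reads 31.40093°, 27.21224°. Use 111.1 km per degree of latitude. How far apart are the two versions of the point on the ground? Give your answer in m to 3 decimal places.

0.517 m

Δlat = 31.40092586 − 31.40093 = -0.00000414°; Δlon = 27.21224249 − 27.21224 = +0.00000249°.
N–S: -0.00000414° × 111100 m/° = -0.459954 m.
E–W at 31.4009°: 0.00000249° × 111100 × cos 31.4009° = 0.00000249 × 111100 × 0.8535 ≈ 0.236123 m.
Combined displacement = (0.459954² + 0.236123²)^½ ≈ 0.517022 m.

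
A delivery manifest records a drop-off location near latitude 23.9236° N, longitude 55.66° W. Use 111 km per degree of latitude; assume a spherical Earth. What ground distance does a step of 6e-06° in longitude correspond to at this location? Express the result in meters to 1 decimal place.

0.6 meters

One degree of longitude here spans 111000 × cos 23.9236° = 111000 × 0.9141 ≈ 101464 m; 6e-06° of that is 0.608782 m.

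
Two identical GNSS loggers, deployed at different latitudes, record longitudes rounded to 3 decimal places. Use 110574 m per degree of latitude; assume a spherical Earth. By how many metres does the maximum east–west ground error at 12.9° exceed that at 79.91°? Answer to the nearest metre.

Rounding to 3 decimal places leaves the longitude within ±0.0005° of the true value.
Error at 12.9° = 0.0005° × 110574 × cos 12.9° ≈ 55.287 × 0.9748 = 53.892 m.
At 79.91°: 0.0005° × 110574 × cos 79.91° = 0.0005 × 110574 × 0.1752 ≈ 9.686 m.
So the lower-latitude error exceeds the higher by 53.892 − 9.686 = 44.206 m.

44 metres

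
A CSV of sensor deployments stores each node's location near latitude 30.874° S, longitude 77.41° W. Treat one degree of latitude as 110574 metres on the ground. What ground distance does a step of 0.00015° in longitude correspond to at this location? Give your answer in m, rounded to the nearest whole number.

14 m

At 30.874° a degree of longitude is 110574 × cos 30.874° ≈ 94905.4 m, so 0.00015° corresponds to 14.2358 m.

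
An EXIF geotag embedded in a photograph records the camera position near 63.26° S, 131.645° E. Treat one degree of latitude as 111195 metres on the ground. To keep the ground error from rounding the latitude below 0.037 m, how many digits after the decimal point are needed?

7 decimal places

One degree of latitude covers 111195 m.
With N decimal places the half-ulp bound is 0.5·10⁻ᴺ°, or 0.5·10⁻ᴺ × 111195 m on the ground.
Need 0.5 × 111195 × 10⁻ᴺ ≤ 0.037 → 10⁻ᴺ ≤ 6.655e-07, so N ≥ 6.18.
N = 6 would give 0.0556 m (too coarse); N = 7 gives 0.00556 m ≤ 0.037 m.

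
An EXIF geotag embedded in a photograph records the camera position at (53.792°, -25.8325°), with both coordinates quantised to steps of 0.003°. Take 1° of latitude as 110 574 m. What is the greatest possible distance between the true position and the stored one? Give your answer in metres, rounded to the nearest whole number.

193 metres

With a 0.003° grid the true value lies within half a step, ±0.003°/2 = ±0.0015°, of the stored one.
North–south component: 0.0015° × 110574 = 165.861 m.
E–W at 53.792°: 0.0015° × 110574 × cos 53.792° = 0.0015 × 110574 × 0.5907 ≈ 97.9771 m.
Combining orthogonally: (165.861² + 97.9771²)^½ ≈ 192.638 m.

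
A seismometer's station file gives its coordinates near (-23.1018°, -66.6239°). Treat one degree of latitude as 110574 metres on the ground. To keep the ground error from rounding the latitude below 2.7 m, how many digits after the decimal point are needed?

One degree of latitude covers 110574 m.
Rounding to N decimal places gives at most 0.5 × 10⁻ᴺ degrees of error, i.e. 0.5 × 10⁻ᴺ × 110574 m.
Need 0.5 × 110574 × 10⁻ᴺ ≤ 2.7 → 10⁻ᴺ ≤ 4.884e-05, so N ≥ 4.31.
So 5 decimal places suffice (0.553 m); 4 would allow up to 5.53 m.

5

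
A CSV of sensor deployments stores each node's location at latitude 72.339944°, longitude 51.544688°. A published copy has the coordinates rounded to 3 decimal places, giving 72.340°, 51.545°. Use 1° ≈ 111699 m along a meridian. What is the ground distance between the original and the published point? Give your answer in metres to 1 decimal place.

12.3 metres

The latitude changed by -0.000056° and the longitude by -0.000312°.
North–south shift: -0.000056 × 111699 = -6.25514 m.
East–west at this latitude: -0.000312° × 111699 × cos 72.34° ≈ -0.000312 × 33885.9 = -10.5724 m.
Hypotenuse of the two orthogonal shifts: √(6.25514² + 10.5724²) = 12.2842 m.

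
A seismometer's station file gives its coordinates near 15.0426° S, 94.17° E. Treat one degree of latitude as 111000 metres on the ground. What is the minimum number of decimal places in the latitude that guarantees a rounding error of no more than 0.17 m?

One degree of latitude covers 111000 m.
Rounding to N decimal places gives at most 0.5 × 10⁻ᴺ degrees of error, i.e. 0.5 × 10⁻ᴺ × 111000 m.
Need 0.5 × 111000 × 10⁻ᴺ ≤ 0.17 → 10⁻ᴺ ≤ 3.063e-06, so N ≥ 5.51.
N = 5 would give 0.555 m (too coarse); N = 6 gives 0.0555 m ≤ 0.17 m.

6 decimal places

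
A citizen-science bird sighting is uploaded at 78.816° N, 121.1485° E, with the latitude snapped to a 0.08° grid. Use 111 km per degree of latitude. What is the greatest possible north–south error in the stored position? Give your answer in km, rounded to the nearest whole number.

With a 0.08° grid the true value lies within half a step, ±0.08°/2 = ±0.04°, of the stored one.
Along the meridian that is 0.04° × 111000 m/° = 4440 m.
That is 4440 m = 4.44 km.

4 km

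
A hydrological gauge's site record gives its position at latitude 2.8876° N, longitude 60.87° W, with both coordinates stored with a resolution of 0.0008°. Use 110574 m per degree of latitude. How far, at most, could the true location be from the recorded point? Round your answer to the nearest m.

With a 0.0008° grid the true value lies within half a step, ±0.0008°/2 = ±0.0004°, of the stored one.
Latitude error → 0.0004 × 110574 = 44.2296 m along the meridian.
E–W at 2.8876°: 0.0004° × 110574 × cos 2.8876° = 0.0004 × 110574 × 0.9987 ≈ 44.1734 m.
Combining orthogonally: (44.2296² + 44.1734²)^½ ≈ 62.5104 m.

63 m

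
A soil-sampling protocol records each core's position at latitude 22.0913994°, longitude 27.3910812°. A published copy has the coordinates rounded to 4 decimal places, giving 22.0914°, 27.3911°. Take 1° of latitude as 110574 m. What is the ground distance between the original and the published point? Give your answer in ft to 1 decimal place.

Δlat = 22.0913994 − 22.0914 = -0.0000006°; Δlon = 27.3910812 − 27.3911 = -0.0000188°.
North–south shift: -0.0000006 × 110574 = -0.0663444 m.
E–W at 22.0914°: -0.0000188° × 110574 × cos 22.0914° = -0.0000188 × 110574 × 0.9266 ≈ -1.92618 m.
Distance: √(0.0663444² + 1.92618²) ≈ 1.92732 m.
Converting: 1.92732 m × 3.2808 ft/m ≈ 6.3232 ft.

6.3 ft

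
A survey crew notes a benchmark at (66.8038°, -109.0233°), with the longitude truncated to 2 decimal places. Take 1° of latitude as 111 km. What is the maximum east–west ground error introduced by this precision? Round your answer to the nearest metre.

437 metres

Truncating at 2 decimal places can drop up to a full unit in the last place, so the longitude may be off by as much as 0.01°.
Parallels shrink by cos φ, so at 66.8038° a degree of longitude is 111000 × 0.3939 ≈ 43720.8 m.
Maximum E–W displacement: 0.01 × 43720.8 = 437.208 m.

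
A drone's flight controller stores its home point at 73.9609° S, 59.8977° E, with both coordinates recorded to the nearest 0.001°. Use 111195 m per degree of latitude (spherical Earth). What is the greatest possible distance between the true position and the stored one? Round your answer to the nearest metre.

Rounding to 3 decimal places leaves each coordinate within ±0.0005° of the true value.
Latitude error → 0.0005 × 111195 = 55.5975 m along the meridian.
Longitude error → 0.0005 × 111195 × cos 73.9609° = 0.0005 × 111195 × 0.2763 ≈ 15.3612 m.
Worst case both components are at the extreme and orthogonal: √(55.5975² + 15.3612²) ≈ 57.6806 m.

58 metres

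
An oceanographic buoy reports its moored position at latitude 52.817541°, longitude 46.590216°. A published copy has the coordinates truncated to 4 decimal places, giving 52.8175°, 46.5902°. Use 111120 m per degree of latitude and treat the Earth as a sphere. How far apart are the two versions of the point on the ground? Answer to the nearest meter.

Δlat = 52.817541 − 52.8175 = +0.000041°; Δlon = 46.590216 − 46.5902 = +0.000016°.
North–south shift: 0.000041 × 111120 = 4.55592 m.
E–W at 52.8175°: 0.000016° × 111120 × cos 52.8175° = 0.000016 × 111120 × 0.6044 ≈ 1.0745 m.
Distance: √(4.55592² + 1.0745²) ≈ 4.68091 m.

5 meters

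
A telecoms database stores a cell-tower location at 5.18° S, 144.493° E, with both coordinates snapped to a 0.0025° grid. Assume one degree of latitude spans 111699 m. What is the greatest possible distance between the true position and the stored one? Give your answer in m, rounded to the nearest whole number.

197 m

With a 0.0025° grid the true value lies within half a step, ±0.0025°/2 = ±0.00125°, of the stored one.
Latitude error → 0.00125 × 111699 = 139.624 m along the meridian.
East–west component at 5.18°: 0.00125° × 111699 × cos 5.18° ≈ 0.00125 × 111243 ≈ 139.054 m.
The two errors are perpendicular, so the maximum displacement is √(139.624² + 139.054²) ≈ 197.055 m.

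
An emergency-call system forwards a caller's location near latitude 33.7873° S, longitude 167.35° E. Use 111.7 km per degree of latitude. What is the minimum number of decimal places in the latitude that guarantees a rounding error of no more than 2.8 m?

One degree of latitude covers 111700 m.
Rounding to N decimal places gives at most 0.5 × 10⁻ᴺ degrees of error, i.e. 0.5 × 10⁻ᴺ × 111700 m.
Need 0.5 × 111700 × 10⁻ᴺ ≤ 2.8 → 10⁻ᴺ ≤ 5.013e-05, so N ≥ 4.30.
At 4 places the error can reach 5.58 m, but 5 places keeps it to 0.558 m.

5 decimal places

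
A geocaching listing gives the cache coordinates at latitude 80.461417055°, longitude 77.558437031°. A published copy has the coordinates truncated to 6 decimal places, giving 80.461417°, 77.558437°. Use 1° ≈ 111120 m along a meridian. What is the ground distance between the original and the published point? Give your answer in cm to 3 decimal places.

Δlat = 80.461417055 − 80.461417 = +0.000000055°; Δlon = 77.558437031 − 77.558437 = +0.000000031°.
North–south shift: 0.000000055 × 111120 = 0.0061116 m.
East–west at this latitude: 0.000000031° × 111120 × cos 80.4614° ≈ 0.000000031 × 18413.9 = 0.000570831 m.
Hypotenuse of the two orthogonal shifts: √(0.0061116² + 0.000570831²) = 0.0061382 m.
That is 0.0061382 m = 0.61382 cm.

0.614 cm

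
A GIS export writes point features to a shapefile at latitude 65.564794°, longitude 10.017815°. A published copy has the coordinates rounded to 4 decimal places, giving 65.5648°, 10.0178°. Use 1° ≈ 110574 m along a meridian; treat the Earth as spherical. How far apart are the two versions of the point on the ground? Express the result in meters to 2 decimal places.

Δlat = 65.564794 − 65.5648 = -0.000006°; Δlon = 10.017815 − 10.0178 = +0.000015°.
N–S: -0.000006° × 110574 m/° = -0.663444 m.
East–west at this latitude: 0.000015° × 110574 × cos 65.5648° ≈ 0.000015 × 45740.5 = 0.686107 m.
Hypotenuse of the two orthogonal shifts: √(0.663444² + 0.686107²) = 0.954411 m.

0.95 meters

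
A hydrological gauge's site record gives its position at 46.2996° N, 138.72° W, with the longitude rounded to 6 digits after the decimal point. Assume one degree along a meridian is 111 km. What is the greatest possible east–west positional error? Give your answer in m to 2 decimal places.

0.04 m

Rounding to 6 decimal places leaves the longitude within ±5e-07° of the true value.
Parallels shrink by cos φ, so at 46.2996° a degree of longitude is 111000 × 0.6909 ≈ 76688.5 m.
Maximum E–W displacement: 5e-07 × 76688.5 = 0.0383443 m.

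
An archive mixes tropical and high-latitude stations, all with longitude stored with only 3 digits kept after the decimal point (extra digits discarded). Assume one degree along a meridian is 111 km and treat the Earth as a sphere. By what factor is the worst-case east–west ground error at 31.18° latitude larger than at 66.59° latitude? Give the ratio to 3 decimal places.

Truncating at 3 decimal places can drop up to a full unit in the last place, so the longitude may be off by as much as 0.001°.
Error at 31.18° = 0.001° × 111000 × cos 31.18° ≈ 111 × 0.8555 = 94.965 m.
At 66.59°: 0.001° × 111000 × cos 66.59° = 0.001 × 111000 × 0.3973 ≈ 44.101 m.
The ratio reduces to cos 31.18° / cos 66.59° = 0.8555/0.3973 ≈ 2.1534.

2.153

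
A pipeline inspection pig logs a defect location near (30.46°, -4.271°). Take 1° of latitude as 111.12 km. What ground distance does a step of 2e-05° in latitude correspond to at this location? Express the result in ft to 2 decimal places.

7.29 ft

2e-05° × 111120 m/° = 2.2224 m.
Converting: 2.2224 m × 3.2808 ft/m ≈ 7.2913 ft.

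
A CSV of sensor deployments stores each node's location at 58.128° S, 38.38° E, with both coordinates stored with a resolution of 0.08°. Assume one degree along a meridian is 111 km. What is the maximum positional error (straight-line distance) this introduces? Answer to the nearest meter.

5021 meters

With a 0.08° grid the true value lies within half a step, ±0.08°/2 = ±0.04°, of the stored one.
N–S: 0.04° × 111000 m/° = 4440 m.
East–west component at 58.128°: 0.04° × 111000 × cos 58.128° ≈ 0.04 × 58610.6 ≈ 2344.42 m.
Combining orthogonally: (4440² + 2344.42²)^½ ≈ 5020.95 m.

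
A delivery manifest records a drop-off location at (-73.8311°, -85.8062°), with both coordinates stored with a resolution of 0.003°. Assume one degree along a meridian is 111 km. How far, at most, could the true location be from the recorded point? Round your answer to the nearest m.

173 m

With a 0.003° grid the true value lies within half a step, ±0.003°/2 = ±0.0015°, of the stored one.
Latitude error → 0.0015 × 111000 = 166.5 m along the meridian.
E–W at 73.8311°: 0.0015° × 111000 × cos 73.8311° = 0.0015 × 111000 × 0.2785 ≈ 46.3652 m.
Worst case both components are at the extreme and orthogonal: √(166.5² + 46.3652²) ≈ 172.835 m.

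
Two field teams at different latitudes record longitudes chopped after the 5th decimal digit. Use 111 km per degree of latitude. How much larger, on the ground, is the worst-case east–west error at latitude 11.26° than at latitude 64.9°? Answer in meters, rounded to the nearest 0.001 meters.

Truncating at 5 decimal places can drop up to a full unit in the last place, so the longitude may be off by as much as 1e-05°.
At 11.26°: 1e-05° × 111000 × cos 11.26° = 1e-05 × 111000 × 0.9808 ≈ 1.0886 m.
At 64.9°: 1e-05° × 111000 × cos 64.9° = 1e-05 × 111000 × 0.4242 ≈ 0.47086 m.
Difference: 1.0886 − 0.47086 = 0.61777 m.

0.618 meters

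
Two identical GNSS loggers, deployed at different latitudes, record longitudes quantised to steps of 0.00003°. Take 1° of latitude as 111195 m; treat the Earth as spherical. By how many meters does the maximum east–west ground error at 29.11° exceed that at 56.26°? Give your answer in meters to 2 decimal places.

With a 0.00003° grid the true value lies within half a step, ±0.00003°/2 = ±1.5e-05°, of the stored one.
Error at 29.11° = 1.5e-05° × 111195 × cos 29.11° ≈ 1.6679 × 0.8737 = 1.4572 m.
At 56.26°: 1.5e-05° × 111195 × cos 56.26° = 1.5e-05 × 111195 × 0.5554 ≈ 0.92641 m.
Difference: 1.4572 − 0.92641 = 0.53084 m.

0.53 meters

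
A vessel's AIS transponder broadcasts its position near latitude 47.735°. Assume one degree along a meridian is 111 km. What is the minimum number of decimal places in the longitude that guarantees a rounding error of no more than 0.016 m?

7

At 47.735° one degree of longitude covers 111000 × cos 47.735° ≈ 111000 × 0.6726 ≈ 74654.2 m.
Rounding to N decimal places gives at most 0.5 × 10⁻ᴺ degrees of error, i.e. 0.5 × 10⁻ᴺ × 74654.2 m.
Setting 37327.1 × 10⁻ᴺ ≤ 0.016 gives 10ᴺ ≥ 2.333e+06, i.e. N ≥ 6.37.
So 7 decimal places suffice (0.00373 m); 6 would allow up to 0.0373 m.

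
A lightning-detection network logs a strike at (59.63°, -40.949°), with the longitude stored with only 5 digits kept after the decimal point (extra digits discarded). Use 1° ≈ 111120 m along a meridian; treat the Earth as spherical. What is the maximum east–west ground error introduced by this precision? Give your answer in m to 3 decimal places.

0.562 m

Truncating at 5 decimal places can drop up to a full unit in the last place, so the longitude may be off by as much as 1e-05°.
Parallels shrink by cos φ, so at 59.63° a degree of longitude is 111120 × 0.5056 ≈ 56180.3 m.
So at most 1e-05° × 56180.3 ≈ 0.561803 m east–west.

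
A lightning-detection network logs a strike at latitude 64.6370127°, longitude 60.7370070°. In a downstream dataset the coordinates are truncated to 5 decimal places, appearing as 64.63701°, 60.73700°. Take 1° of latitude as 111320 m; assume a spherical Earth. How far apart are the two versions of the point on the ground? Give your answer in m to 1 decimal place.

0.4 m

Δlat = 64.6370127 − 64.63701 = +0.0000027°; Δlon = 60.7370070 − 60.73700 = +0.0000070°.
North–south shift: 0.0000027 × 111320 = 0.300564 m.
East–west at this latitude: 0.0000070° × 111320 × cos 64.637° ≈ 0.0000070 × 47684.1 = 0.333789 m.
Distance: √(0.300564² + 0.333789²) ≈ 0.44917 m.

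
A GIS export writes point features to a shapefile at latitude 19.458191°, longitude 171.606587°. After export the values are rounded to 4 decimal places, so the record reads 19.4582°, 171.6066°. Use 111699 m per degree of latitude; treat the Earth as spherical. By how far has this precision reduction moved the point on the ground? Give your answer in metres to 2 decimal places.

Δlat = 19.458191 − 19.4582 = -0.000009°; Δlon = 171.606587 − 171.6066 = -0.000013°.
North–south shift: -0.000009 × 111699 = -1.00529 m.
East–west at this latitude: -0.000013° × 111699 × cos 19.4582° ≈ -0.000013 × 105319 = -1.36915 m.
Distance: √(1.00529² + 1.36915²) ≈ 1.69858 m.

1.70 metres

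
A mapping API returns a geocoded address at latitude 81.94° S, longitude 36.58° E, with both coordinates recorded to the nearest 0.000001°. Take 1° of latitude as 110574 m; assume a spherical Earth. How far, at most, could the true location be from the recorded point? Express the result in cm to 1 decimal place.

5.6 cm

Rounding to 6 decimal places leaves each coordinate within ±5e-07° of the true value.
North–south component: 5e-07° × 110574 = 0.055287 m.
E–W at 81.94°: 5e-07° × 110574 × cos 81.94° = 5e-07 × 110574 × 0.1402 ≈ 0.00775179 m.
Worst case both components are at the extreme and orthogonal: √(0.055287² + 0.00775179²) ≈ 0.0558278 m.
That is 0.0558278 m = 5.5828 cm.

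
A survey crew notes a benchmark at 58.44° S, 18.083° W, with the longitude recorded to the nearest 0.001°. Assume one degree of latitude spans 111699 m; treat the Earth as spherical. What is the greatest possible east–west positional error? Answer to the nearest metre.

Rounding to 3 decimal places leaves the longitude within ±0.0005° of the true value.
One degree of longitude at 58.44° is 111699 × cos 58.44° ≈ 111699 × 0.5234 = 58462.3 m.
So at most 0.0005° × 58462.3 ≈ 29.2311 m east–west.

29 metres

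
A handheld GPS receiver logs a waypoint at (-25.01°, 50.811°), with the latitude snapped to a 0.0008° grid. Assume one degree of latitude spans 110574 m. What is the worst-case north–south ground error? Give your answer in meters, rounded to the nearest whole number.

With a 0.0008° grid the true value lies within half a step, ±0.0008°/2 = ±0.0004°, of the stored one.
So the N–S error is at most 0.0004 × 110574 = 44.2296 m.

44 meters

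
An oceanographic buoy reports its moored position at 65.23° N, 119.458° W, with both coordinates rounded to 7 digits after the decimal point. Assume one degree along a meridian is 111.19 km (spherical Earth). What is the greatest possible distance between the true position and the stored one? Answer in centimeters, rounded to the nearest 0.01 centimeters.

Rounding to 7 decimal places leaves each coordinate within ±5e-08° of the true value.
North–south component: 5e-08° × 111190 = 0.0055595 m.
E–W at 65.23°: 5e-08° × 111190 × cos 65.23° = 5e-08 × 111190 × 0.4190 ≈ 0.0023293 m.
The two errors are perpendicular, so the maximum displacement is √(0.0055595² + 0.0023293²) ≈ 0.00602774 m.
That is 0.00602774 m = 0.60277 cm.

0.60 centimeters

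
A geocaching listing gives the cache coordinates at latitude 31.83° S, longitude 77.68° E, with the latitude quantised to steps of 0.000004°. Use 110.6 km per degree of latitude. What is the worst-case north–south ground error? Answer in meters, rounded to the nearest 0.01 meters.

0.22 meters

With a 0.000004° grid the true value lies within half a step, ±0.000004°/2 = ±2e-06°, of the stored one.
So the N–S error is at most 2e-06 × 110600 = 0.2212 m.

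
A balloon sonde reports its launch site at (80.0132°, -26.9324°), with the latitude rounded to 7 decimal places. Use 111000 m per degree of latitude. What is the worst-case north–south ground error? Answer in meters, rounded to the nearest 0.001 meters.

0.006 meters

Rounding to 7 decimal places leaves the latitude within ±5e-08° of the true value.
Along the meridian that is 5e-08° × 111000 m/° = 0.00555 m.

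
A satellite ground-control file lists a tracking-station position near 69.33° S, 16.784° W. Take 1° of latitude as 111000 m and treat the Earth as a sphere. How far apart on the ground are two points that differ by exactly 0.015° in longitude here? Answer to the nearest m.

One degree of longitude here spans 111000 × cos 69.33° = 111000 × 0.3530 ≈ 39181.3 m; 0.015° of that is 587.72 m.

588 m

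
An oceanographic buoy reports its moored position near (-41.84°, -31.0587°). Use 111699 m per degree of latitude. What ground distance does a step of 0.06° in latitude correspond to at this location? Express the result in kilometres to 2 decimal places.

6.70 kilometres

0.06° × 111699 m/° = 6701.94 m.
That is 6701.94 m = 6.7019 km.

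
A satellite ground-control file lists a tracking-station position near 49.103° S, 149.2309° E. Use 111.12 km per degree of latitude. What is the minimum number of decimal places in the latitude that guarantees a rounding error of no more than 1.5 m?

One degree of latitude covers 111120 m.
N decimal places → at most half a unit in the last place, 0.5 × 10⁻ᴺ° = 111120/2 × 10⁻ᴺ m.
Setting 55560 × 10⁻ᴺ ≤ 1.5 gives 10ᴺ ≥ 3.704e+04, i.e. N ≥ 4.57.
N = 4 would give 5.56 m (too coarse); N = 5 gives 0.556 m ≤ 1.5 m.

5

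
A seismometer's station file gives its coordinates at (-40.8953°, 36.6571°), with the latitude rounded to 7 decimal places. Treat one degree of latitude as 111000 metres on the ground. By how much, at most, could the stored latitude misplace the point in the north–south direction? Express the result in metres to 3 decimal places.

0.006 metres

Rounding to 7 decimal places leaves the latitude within ±5e-08° of the true value.
North–south distance: 5e-08° × 111000 m/° = 0.00555 m.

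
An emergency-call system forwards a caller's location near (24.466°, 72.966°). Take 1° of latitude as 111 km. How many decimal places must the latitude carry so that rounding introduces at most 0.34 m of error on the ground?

One degree of latitude covers 111000 m.
N decimal places → at most half a unit in the last place, 0.5 × 10⁻ᴺ° = 111000/2 × 10⁻ᴺ m.
Need 0.5 × 111000 × 10⁻ᴺ ≤ 0.34 → 10⁻ᴺ ≤ 6.126e-06, so N ≥ 5.21.
So 6 decimal places suffice (0.0555 m); 5 would allow up to 0.555 m.

6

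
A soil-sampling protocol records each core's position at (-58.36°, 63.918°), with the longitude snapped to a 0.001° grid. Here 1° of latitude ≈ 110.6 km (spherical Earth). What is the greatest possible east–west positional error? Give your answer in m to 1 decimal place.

With a 0.001° grid the true value lies within half a step, ±0.001°/2 = ±0.0005°, of the stored one.
At latitude 58.36° a degree of longitude spans 110600 m × cos 58.36° = 110600 × 0.5246 ≈ 58018.6 m.
So at most 0.0005° × 58018.6 ≈ 29.0093 m east–west.

29.0 m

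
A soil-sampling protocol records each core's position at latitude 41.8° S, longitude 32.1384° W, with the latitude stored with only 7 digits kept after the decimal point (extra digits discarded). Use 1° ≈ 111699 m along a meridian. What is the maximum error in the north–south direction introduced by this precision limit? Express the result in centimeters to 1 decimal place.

1.1 centimeters

Truncating at 7 decimal places can drop up to a full unit in the last place, so the latitude may be off by as much as 1e-07°.
Along the meridian that is 1e-07° × 111699 m/° = 0.0111699 m.
That is 0.0111699 m = 1.117 cm.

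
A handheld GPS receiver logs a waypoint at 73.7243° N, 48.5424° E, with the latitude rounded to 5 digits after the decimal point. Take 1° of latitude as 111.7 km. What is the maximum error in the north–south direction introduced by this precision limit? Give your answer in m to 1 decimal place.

Rounding to 5 decimal places leaves the latitude within ±5e-06° of the true value.
North–south distance: 5e-06° × 111700 m/° = 0.5585 m.

0.6 m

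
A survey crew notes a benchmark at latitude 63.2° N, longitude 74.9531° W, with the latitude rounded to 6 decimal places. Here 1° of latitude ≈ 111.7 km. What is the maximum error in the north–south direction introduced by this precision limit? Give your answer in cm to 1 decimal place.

5.6 cm

Rounding to 6 decimal places leaves the latitude within ±5e-07° of the true value.
North–south distance: 5e-07° × 111700 m/° = 0.05585 m.
That is 0.05585 m = 5.585 cm.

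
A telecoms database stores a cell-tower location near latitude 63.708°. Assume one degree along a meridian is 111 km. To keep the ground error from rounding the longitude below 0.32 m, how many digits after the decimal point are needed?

5

At 63.708° one degree of longitude covers 111000 × cos 63.708° ≈ 111000 × 0.4429 ≈ 49167 m.
With N decimal places the half-ulp bound is 0.5·10⁻ᴺ°, or 0.5·10⁻ᴺ × 49167 m on the ground.
Setting 24583.5 × 10⁻ᴺ ≤ 0.32 gives 10ᴺ ≥ 7.682e+04, i.e. N ≥ 4.89.
N = 4 would give 2.46 m (too coarse); N = 5 gives 0.246 m ≤ 0.32 m.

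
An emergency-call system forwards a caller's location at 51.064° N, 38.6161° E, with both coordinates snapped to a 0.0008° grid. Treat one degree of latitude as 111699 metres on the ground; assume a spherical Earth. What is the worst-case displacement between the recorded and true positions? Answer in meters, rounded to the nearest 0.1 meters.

With a 0.0008° grid the true value lies within half a step, ±0.0008°/2 = ±0.0004°, of the stored one.
N–S: 0.0004° × 111699 m/° = 44.6796 m.
E–W at 51.064°: 0.0004° × 111699 × cos 51.064° = 0.0004 × 111699 × 0.6285 ≈ 28.079 m.
Combining orthogonally: (44.6796² + 28.079²)^½ ≈ 52.7702 m.

52.8 meters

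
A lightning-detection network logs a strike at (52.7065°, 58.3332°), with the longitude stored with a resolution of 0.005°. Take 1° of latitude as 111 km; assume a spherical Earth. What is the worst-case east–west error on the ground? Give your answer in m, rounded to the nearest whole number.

With a 0.005° grid the true value lies within half a step, ±0.005°/2 = ±0.0025°, of the stored one.
Parallels shrink by cos φ, so at 52.7065° a degree of longitude is 111000 × 0.6059 ≈ 67254.7 m.
Maximum E–W displacement: 0.0025 × 67254.7 = 168.137 m.

168 m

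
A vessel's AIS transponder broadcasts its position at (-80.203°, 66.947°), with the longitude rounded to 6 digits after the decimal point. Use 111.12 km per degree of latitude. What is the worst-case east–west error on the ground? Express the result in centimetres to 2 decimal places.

Rounding to 6 decimal places leaves the longitude within ±5e-07° of the true value.
At latitude 80.203° a degree of longitude spans 111120 m × cos 80.203° = 111120 × 0.1702 ≈ 18907.9 m.
So at most 5e-07° × 18907.9 ≈ 0.00945397 m east–west.
That is 0.00945397 m = 0.9454 cm.

0.95 centimetres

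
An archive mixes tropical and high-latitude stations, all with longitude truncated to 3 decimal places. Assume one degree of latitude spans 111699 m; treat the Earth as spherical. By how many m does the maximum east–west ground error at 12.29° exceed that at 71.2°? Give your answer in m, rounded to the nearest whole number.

Truncating at 3 decimal places can drop up to a full unit in the last place, so the longitude may be off by as much as 0.001°.
Error at 12.29° = 0.001° × 111699 × cos 12.29° ≈ 111.7 × 0.9771 = 109.14 m.
At 71.2°: 0.001° × 111699 × cos 71.2° = 0.001 × 111699 × 0.3223 ≈ 35.997 m.
Difference: 109.14 − 35.997 = 73.142 m.

73 m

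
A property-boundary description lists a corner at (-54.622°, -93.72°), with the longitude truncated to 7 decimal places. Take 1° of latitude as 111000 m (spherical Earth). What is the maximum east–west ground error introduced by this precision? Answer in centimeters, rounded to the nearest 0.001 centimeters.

Truncating at 7 decimal places can drop up to a full unit in the last place, so the longitude may be off by as much as 1e-07°.
One degree of longitude at 54.622° is 111000 × cos 54.622° ≈ 111000 × 0.5790 = 64265.5 m.
East–west error: 1e-07° × 64265.5 m/° ≈ 0.00642655 m.
That is 0.00642655 m = 0.64265 cm.

0.643 centimeters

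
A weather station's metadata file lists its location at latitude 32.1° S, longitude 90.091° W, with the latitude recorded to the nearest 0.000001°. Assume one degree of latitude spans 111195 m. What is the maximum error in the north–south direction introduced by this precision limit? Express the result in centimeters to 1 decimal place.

Rounding to 6 decimal places leaves the latitude within ±5e-07° of the true value.
North–south distance: 5e-07° × 111195 m/° = 0.0555975 m.
That is 0.0555975 m = 5.5597 cm.

5.6 centimeters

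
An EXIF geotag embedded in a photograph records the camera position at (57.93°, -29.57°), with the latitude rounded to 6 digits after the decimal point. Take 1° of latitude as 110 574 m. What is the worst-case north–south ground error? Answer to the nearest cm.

6 cm

Rounding to 6 decimal places leaves the latitude within ±5e-07° of the true value.
Along the meridian that is 5e-07° × 110574 m/° = 0.055287 m.
That is 0.055287 m = 5.5287 cm.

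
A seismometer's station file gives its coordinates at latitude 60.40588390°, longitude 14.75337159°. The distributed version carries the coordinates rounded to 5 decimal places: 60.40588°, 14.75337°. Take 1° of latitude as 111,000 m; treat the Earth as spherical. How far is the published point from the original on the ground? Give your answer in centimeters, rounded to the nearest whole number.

44 centimeters

Δlat = 60.40588390 − 60.40588 = +0.00000390°; Δlon = 14.75337159 − 14.75337 = +0.00000159°.
N–S: 0.00000390° × 111000 m/° = 0.4329 m.
E–W at 60.4059°: 0.00000159° × 111000 × cos 60.4059° = 0.00000159 × 111000 × 0.4939 ≈ 0.0871601 m.
Distance: √(0.4329² + 0.0871601²) ≈ 0.441587 m.
That is 0.441587 m = 44.159 cm.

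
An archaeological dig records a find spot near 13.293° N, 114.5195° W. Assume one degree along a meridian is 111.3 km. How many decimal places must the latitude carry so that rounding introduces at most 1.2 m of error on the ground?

One degree of latitude covers 111300 m.
N decimal places → at most half a unit in the last place, 0.5 × 10⁻ᴺ° = 111300/2 × 10⁻ᴺ m.
Setting 55650 × 10⁻ᴺ ≤ 1.2 gives 10ᴺ ≥ 4.638e+04, i.e. N ≥ 4.67.
N = 4 would give 5.57 m (too coarse); N = 5 gives 0.556 m ≤ 1.2 m.

5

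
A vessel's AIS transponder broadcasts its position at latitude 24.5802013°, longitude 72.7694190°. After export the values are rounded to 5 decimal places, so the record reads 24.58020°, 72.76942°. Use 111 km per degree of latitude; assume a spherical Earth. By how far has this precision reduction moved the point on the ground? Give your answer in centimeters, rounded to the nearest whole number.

18 centimeters

The latitude changed by +0.0000013° and the longitude by -0.0000010°.
North–south shift: 0.0000013 × 111000 = 0.1443 m.
E–W at 24.5802°: -0.0000010° × 111000 × cos 24.5802° = -0.0000010 × 111000 × 0.9094 ≈ -0.100941 m.
Distance: √(0.1443² + 0.100941²) ≈ 0.176101 m.
That is 0.176101 m = 17.61 cm.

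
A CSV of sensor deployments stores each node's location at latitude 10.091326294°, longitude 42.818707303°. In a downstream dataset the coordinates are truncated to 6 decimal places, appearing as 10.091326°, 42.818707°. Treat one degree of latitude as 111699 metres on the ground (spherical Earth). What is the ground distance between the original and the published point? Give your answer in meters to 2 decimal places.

The latitude changed by +0.000000294° and the longitude by +0.000000303°.
North–south shift: 0.000000294 × 111699 = 0.0328395 m.
East–west at this latitude: 0.000000303° × 111699 × cos 10.0913° ≈ 0.000000303 × 109971 = 0.0333212 m.
Combined displacement = (0.0328395² + 0.0333212²)^½ ≈ 0.0467839 m.

0.05 meters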